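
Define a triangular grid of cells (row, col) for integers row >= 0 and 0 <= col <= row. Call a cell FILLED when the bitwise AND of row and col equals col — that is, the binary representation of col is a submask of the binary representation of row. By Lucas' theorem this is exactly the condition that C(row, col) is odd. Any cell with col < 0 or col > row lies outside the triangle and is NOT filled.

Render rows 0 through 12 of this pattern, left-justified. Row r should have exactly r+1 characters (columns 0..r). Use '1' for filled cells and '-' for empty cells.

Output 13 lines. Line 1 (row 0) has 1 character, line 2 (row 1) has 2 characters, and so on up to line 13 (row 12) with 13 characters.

r0=0: 1
r1=1: 11
r2=10: 1-1
r3=11: 1111
r4=100: 1---1
r5=101: 11--11
r6=110: 1-1-1-1
r7=111: 11111111
r8=1000: 1-------1
r9=1001: 11------11
r10=1010: 1-1-----1-1
r11=1011: 1111----1111
r12=1100: 1---1---1---1

Answer: 1
11
1-1
1111
1---1
11--11
1-1-1-1
11111111
1-------1
11------11
1-1-----1-1
1111----1111
1---1---1---1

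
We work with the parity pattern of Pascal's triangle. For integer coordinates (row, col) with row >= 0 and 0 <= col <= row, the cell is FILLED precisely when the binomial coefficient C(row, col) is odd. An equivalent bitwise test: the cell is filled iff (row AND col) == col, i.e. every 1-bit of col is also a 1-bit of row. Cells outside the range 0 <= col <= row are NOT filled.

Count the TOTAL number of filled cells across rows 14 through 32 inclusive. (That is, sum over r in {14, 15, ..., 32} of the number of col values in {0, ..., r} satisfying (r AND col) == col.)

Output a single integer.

Answer: 188

Derivation:
r14=1110 pc3: +8 =8
r15=1111 pc4: +16 =24
r16=10000 pc1: +2 =26
r17=10001 pc2: +4 =30
r18=10010 pc2: +4 =34
r19=10011 pc3: +8 =42
r20=10100 pc2: +4 =46
r21=10101 pc3: +8 =54
r22=10110 pc3: +8 =62
r23=10111 pc4: +16 =78
r24=11000 pc2: +4 =82
r25=11001 pc3: +8 =90
r26=11010 pc3: +8 =98
r27=11011 pc4: +16 =114
r28=11100 pc3: +8 =122
r29=11101 pc4: +16 =138
r30=11110 pc4: +16 =154
r31=11111 pc5: +32 =186
r32=100000 pc1: +2 =188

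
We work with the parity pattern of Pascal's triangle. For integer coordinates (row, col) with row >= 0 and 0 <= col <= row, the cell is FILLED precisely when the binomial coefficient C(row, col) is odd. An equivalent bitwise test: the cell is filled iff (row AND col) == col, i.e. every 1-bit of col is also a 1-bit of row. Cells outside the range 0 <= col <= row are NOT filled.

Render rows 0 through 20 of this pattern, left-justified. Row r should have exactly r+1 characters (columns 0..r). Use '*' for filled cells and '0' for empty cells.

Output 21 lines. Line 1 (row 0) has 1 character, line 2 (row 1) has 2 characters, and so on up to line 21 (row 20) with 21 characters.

r0=0: *
r1=1: **
r2=10: *0*
r3=11: ****
r4=100: *000*
r5=101: **00**
r6=110: *0*0*0*
r7=111: ********
r8=1000: *0000000*
r9=1001: **000000**
r10=1010: *0*00000*0*
r11=1011: ****0000****
r12=1100: *000*000*000*
r13=1101: **00**00**00**
r14=1110: *0*0*0*0*0*0*0*
r15=1111: ****************
r16=10000: *000000000000000*
r17=10001: **00000000000000**
r18=10010: *0*0000000000000*0*
r19=10011: ****000000000000****
r20=10100: *000*00000000000*000*

Answer: *
**
*0*
****
*000*
**00**
*0*0*0*
********
*0000000*
**000000**
*0*00000*0*
****0000****
*000*000*000*
**00**00**00**
*0*0*0*0*0*0*0*
****************
*000000000000000*
**00000000000000**
*0*0000000000000*0*
****000000000000****
*000*00000000000*000*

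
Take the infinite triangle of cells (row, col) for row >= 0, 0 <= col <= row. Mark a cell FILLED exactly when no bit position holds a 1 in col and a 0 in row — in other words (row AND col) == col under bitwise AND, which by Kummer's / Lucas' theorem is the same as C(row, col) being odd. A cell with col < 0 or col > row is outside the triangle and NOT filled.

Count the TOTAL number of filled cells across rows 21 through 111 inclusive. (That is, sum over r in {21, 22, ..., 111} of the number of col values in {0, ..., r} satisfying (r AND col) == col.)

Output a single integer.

Answer: 1436

Derivation:
r21=10101 pc3: +8 =8
r22=10110 pc3: +8 =16
r23=10111 pc4: +16 =32
r24=11000 pc2: +4 =36
r25=11001 pc3: +8 =44
r26=11010 pc3: +8 =52
r27=11011 pc4: +16 =68
r28=11100 pc3: +8 =76
r29=11101 pc4: +16 =92
r30=11110 pc4: +16 =108
r31=11111 pc5: +32 =140
r32=100000 pc1: +2 =142
r33=100001 pc2: +4 =146
r34=100010 pc2: +4 =150
r35=100011 pc3: +8 =158
r36=100100 pc2: +4 =162
r37=100101 pc3: +8 =170
r38=100110 pc3: +8 =178
r39=100111 pc4: +16 =194
r40=101000 pc2: +4 =198
r41=101001 pc3: +8 =206
r42=101010 pc3: +8 =214
r43=101011 pc4: +16 =230
r44=101100 pc3: +8 =238
r45=101101 pc4: +16 =254
r46=101110 pc4: +16 =270
r47=101111 pc5: +32 =302
r48=110000 pc2: +4 =306
r49=110001 pc3: +8 =314
r50=110010 pc3: +8 =322
r51=110011 pc4: +16 =338
r52=110100 pc3: +8 =346
r53=110101 pc4: +16 =362
r54=110110 pc4: +16 =378
r55=110111 pc5: +32 =410
r56=111000 pc3: +8 =418
r57=111001 pc4: +16 =434
r58=111010 pc4: +16 =450
r59=111011 pc5: +32 =482
r60=111100 pc4: +16 =498
r61=111101 pc5: +32 =530
r62=111110 pc5: +32 =562
r63=111111 pc6: +64 =626
r64=1000000 pc1: +2 =628
r65=1000001 pc2: +4 =632
r66=1000010 pc2: +4 =636
r67=1000011 pc3: +8 =644
r68=1000100 pc2: +4 =648
r69=1000101 pc3: +8 =656
r70=1000110 pc3: +8 =664
r71=1000111 pc4: +16 =680
r72=1001000 pc2: +4 =684
r73=1001001 pc3: +8 =692
r74=1001010 pc3: +8 =700
r75=1001011 pc4: +16 =716
r76=1001100 pc3: +8 =724
r77=1001101 pc4: +16 =740
r78=1001110 pc4: +16 =756
r79=1001111 pc5: +32 =788
r80=1010000 pc2: +4 =792
r81=1010001 pc3: +8 =800
r82=1010010 pc3: +8 =808
r83=1010011 pc4: +16 =824
r84=1010100 pc3: +8 =832
r85=1010101 pc4: +16 =848
r86=1010110 pc4: +16 =864
r87=1010111 pc5: +32 =896
r88=1011000 pc3: +8 =904
r89=1011001 pc4: +16 =920
r90=1011010 pc4: +16 =936
r91=1011011 pc5: +32 =968
r92=1011100 pc4: +16 =984
r93=1011101 pc5: +32 =1016
r94=1011110 pc5: +32 =1048
r95=1011111 pc6: +64 =1112
r96=1100000 pc2: +4 =1116
r97=1100001 pc3: +8 =1124
r98=1100010 pc3: +8 =1132
r99=1100011 pc4: +16 =1148
r100=1100100 pc3: +8 =1156
r101=1100101 pc4: +16 =1172
r102=1100110 pc4: +16 =1188
r103=1100111 pc5: +32 =1220
r104=1101000 pc3: +8 =1228
r105=1101001 pc4: +16 =1244
r106=1101010 pc4: +16 =1260
r107=1101011 pc5: +32 =1292
r108=1101100 pc4: +16 =1308
r109=1101101 pc5: +32 =1340
r110=1101110 pc5: +32 =1372
r111=1101111 pc6: +64 =1436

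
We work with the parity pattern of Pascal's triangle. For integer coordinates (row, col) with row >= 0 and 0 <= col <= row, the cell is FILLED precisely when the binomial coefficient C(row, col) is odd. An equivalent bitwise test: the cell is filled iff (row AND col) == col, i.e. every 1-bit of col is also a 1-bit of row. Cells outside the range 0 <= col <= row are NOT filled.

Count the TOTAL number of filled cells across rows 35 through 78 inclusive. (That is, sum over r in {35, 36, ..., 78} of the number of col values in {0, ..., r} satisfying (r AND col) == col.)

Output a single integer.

r35=100011 pc3: +8 =8
r36=100100 pc2: +4 =12
r37=100101 pc3: +8 =20
r38=100110 pc3: +8 =28
r39=100111 pc4: +16 =44
r40=101000 pc2: +4 =48
r41=101001 pc3: +8 =56
r42=101010 pc3: +8 =64
r43=101011 pc4: +16 =80
r44=101100 pc3: +8 =88
r45=101101 pc4: +16 =104
r46=101110 pc4: +16 =120
r47=101111 pc5: +32 =152
r48=110000 pc2: +4 =156
r49=110001 pc3: +8 =164
r50=110010 pc3: +8 =172
r51=110011 pc4: +16 =188
r52=110100 pc3: +8 =196
r53=110101 pc4: +16 =212
r54=110110 pc4: +16 =228
r55=110111 pc5: +32 =260
r56=111000 pc3: +8 =268
r57=111001 pc4: +16 =284
r58=111010 pc4: +16 =300
r59=111011 pc5: +32 =332
r60=111100 pc4: +16 =348
r61=111101 pc5: +32 =380
r62=111110 pc5: +32 =412
r63=111111 pc6: +64 =476
r64=1000000 pc1: +2 =478
r65=1000001 pc2: +4 =482
r66=1000010 pc2: +4 =486
r67=1000011 pc3: +8 =494
r68=1000100 pc2: +4 =498
r69=1000101 pc3: +8 =506
r70=1000110 pc3: +8 =514
r71=1000111 pc4: +16 =530
r72=1001000 pc2: +4 =534
r73=1001001 pc3: +8 =542
r74=1001010 pc3: +8 =550
r75=1001011 pc4: +16 =566
r76=1001100 pc3: +8 =574
r77=1001101 pc4: +16 =590
r78=1001110 pc4: +16 =606

Answer: 606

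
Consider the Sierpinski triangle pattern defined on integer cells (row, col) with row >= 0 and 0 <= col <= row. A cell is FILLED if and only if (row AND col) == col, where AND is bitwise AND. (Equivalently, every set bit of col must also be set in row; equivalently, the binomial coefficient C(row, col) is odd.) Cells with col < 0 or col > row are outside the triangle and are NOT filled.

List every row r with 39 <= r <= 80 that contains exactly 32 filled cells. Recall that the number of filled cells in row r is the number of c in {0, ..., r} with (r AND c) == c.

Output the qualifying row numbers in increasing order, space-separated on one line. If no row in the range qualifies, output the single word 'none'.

Answer: 47 55 59 61 62 79

Derivation:
Row r has 2^popcount(r) filled cells, so we need popcount(r) = log2(32) = 5.
Scan r = 39..80 and keep those with exactly 5 one-bits:
r=39=100111 popcount=4 -> skip
r=40=101000 popcount=2 -> skip
r=41=101001 popcount=3 -> skip
r=42=101010 popcount=3 -> skip
r=43=101011 popcount=4 -> skip
r=44=101100 popcount=3 -> skip
r=45=101101 popcount=4 -> skip
r=46=101110 popcount=4 -> skip
r=47=101111 popcount=5 -> KEEP
r=48=110000 popcount=2 -> skip
r=49=110001 popcount=3 -> skip
r=50=110010 popcount=3 -> skip
r=51=110011 popcount=4 -> skip
r=52=110100 popcount=3 -> skip
r=53=110101 popcount=4 -> skip
r=54=110110 popcount=4 -> skip
r=55=110111 popcount=5 -> KEEP
r=56=111000 popcount=3 -> skip
r=57=111001 popcount=4 -> skip
r=58=111010 popcount=4 -> skip
r=59=111011 popcount=5 -> KEEP
r=60=111100 popcount=4 -> skip
r=61=111101 popcount=5 -> KEEP
r=62=111110 popcount=5 -> KEEP
r=63=111111 popcount=6 -> skip
r=64=1000000 popcount=1 -> skip
r=65=1000001 popcount=2 -> skip
r=66=1000010 popcount=2 -> skip
r=67=1000011 popcount=3 -> skip
r=68=1000100 popcount=2 -> skip
r=69=1000101 popcount=3 -> skip
r=70=1000110 popcount=3 -> skip
r=71=1000111 popcount=4 -> skip
r=72=1001000 popcount=2 -> skip
r=73=1001001 popcount=3 -> skip
r=74=1001010 popcount=3 -> skip
r=75=1001011 popcount=4 -> skip
r=76=1001100 popcount=3 -> skip
r=77=1001101 popcount=4 -> skip
r=78=1001110 popcount=4 -> skip
r=79=1001111 popcount=5 -> KEEP
r=80=1010000 popcount=2 -> skip
Kept rows: 47 55 59 61 62 79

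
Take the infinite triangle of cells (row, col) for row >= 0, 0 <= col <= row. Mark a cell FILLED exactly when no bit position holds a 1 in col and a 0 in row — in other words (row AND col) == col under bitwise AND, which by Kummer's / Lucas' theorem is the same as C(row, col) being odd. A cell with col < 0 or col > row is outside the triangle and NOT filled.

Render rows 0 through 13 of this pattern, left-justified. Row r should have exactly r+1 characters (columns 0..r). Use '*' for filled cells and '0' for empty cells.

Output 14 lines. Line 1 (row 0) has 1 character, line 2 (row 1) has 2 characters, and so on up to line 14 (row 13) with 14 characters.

Answer: *
**
*0*
****
*000*
**00**
*0*0*0*
********
*0000000*
**000000**
*0*00000*0*
****0000****
*000*000*000*
**00**00**00**

Derivation:
r0=0: *
r1=1: **
r2=10: *0*
r3=11: ****
r4=100: *000*
r5=101: **00**
r6=110: *0*0*0*
r7=111: ********
r8=1000: *0000000*
r9=1001: **000000**
r10=1010: *0*00000*0*
r11=1011: ****0000****
r12=1100: *000*000*000*
r13=1101: **00**00**00**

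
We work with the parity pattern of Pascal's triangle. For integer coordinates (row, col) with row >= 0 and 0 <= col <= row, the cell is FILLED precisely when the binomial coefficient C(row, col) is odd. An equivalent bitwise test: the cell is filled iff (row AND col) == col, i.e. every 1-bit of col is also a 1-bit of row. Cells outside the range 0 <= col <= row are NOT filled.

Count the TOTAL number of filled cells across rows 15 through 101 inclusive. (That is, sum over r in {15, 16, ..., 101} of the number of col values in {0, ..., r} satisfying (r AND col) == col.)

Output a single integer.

r15=1111 pc4: +16 =16
r16=10000 pc1: +2 =18
r17=10001 pc2: +4 =22
r18=10010 pc2: +4 =26
r19=10011 pc3: +8 =34
r20=10100 pc2: +4 =38
r21=10101 pc3: +8 =46
r22=10110 pc3: +8 =54
r23=10111 pc4: +16 =70
r24=11000 pc2: +4 =74
r25=11001 pc3: +8 =82
r26=11010 pc3: +8 =90
r27=11011 pc4: +16 =106
r28=11100 pc3: +8 =114
r29=11101 pc4: +16 =130
r30=11110 pc4: +16 =146
r31=11111 pc5: +32 =178
r32=100000 pc1: +2 =180
r33=100001 pc2: +4 =184
r34=100010 pc2: +4 =188
r35=100011 pc3: +8 =196
r36=100100 pc2: +4 =200
r37=100101 pc3: +8 =208
r38=100110 pc3: +8 =216
r39=100111 pc4: +16 =232
r40=101000 pc2: +4 =236
r41=101001 pc3: +8 =244
r42=101010 pc3: +8 =252
r43=101011 pc4: +16 =268
r44=101100 pc3: +8 =276
r45=101101 pc4: +16 =292
r46=101110 pc4: +16 =308
r47=101111 pc5: +32 =340
r48=110000 pc2: +4 =344
r49=110001 pc3: +8 =352
r50=110010 pc3: +8 =360
r51=110011 pc4: +16 =376
r52=110100 pc3: +8 =384
r53=110101 pc4: +16 =400
r54=110110 pc4: +16 =416
r55=110111 pc5: +32 =448
r56=111000 pc3: +8 =456
r57=111001 pc4: +16 =472
r58=111010 pc4: +16 =488
r59=111011 pc5: +32 =520
r60=111100 pc4: +16 =536
r61=111101 pc5: +32 =568
r62=111110 pc5: +32 =600
r63=111111 pc6: +64 =664
r64=1000000 pc1: +2 =666
r65=1000001 pc2: +4 =670
r66=1000010 pc2: +4 =674
r67=1000011 pc3: +8 =682
r68=1000100 pc2: +4 =686
r69=1000101 pc3: +8 =694
r70=1000110 pc3: +8 =702
r71=1000111 pc4: +16 =718
r72=1001000 pc2: +4 =722
r73=1001001 pc3: +8 =730
r74=1001010 pc3: +8 =738
r75=1001011 pc4: +16 =754
r76=1001100 pc3: +8 =762
r77=1001101 pc4: +16 =778
r78=1001110 pc4: +16 =794
r79=1001111 pc5: +32 =826
r80=1010000 pc2: +4 =830
r81=1010001 pc3: +8 =838
r82=1010010 pc3: +8 =846
r83=1010011 pc4: +16 =862
r84=1010100 pc3: +8 =870
r85=1010101 pc4: +16 =886
r86=1010110 pc4: +16 =902
r87=1010111 pc5: +32 =934
r88=1011000 pc3: +8 =942
r89=1011001 pc4: +16 =958
r90=1011010 pc4: +16 =974
r91=1011011 pc5: +32 =1006
r92=1011100 pc4: +16 =1022
r93=1011101 pc5: +32 =1054
r94=1011110 pc5: +32 =1086
r95=1011111 pc6: +64 =1150
r96=1100000 pc2: +4 =1154
r97=1100001 pc3: +8 =1162
r98=1100010 pc3: +8 =1170
r99=1100011 pc4: +16 =1186
r100=1100100 pc3: +8 =1194
r101=1100101 pc4: +16 =1210

Answer: 1210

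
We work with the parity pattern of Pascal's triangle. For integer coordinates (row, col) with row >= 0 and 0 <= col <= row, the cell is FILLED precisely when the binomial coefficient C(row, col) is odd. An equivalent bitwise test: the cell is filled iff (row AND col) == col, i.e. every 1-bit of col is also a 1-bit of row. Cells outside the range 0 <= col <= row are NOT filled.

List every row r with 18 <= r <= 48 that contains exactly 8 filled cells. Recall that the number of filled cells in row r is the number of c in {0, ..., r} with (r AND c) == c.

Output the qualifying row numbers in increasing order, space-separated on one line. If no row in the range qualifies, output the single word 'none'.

Answer: 19 21 22 25 26 28 35 37 38 41 42 44

Derivation:
Row r has 2^popcount(r) filled cells, so we need popcount(r) = log2(8) = 3.
Scan r = 18..48 and keep those with exactly 3 one-bits:
r=18=10010 popcount=2 -> skip
r=19=10011 popcount=3 -> KEEP
r=20=10100 popcount=2 -> skip
r=21=10101 popcount=3 -> KEEP
r=22=10110 popcount=3 -> KEEP
r=23=10111 popcount=4 -> skip
r=24=11000 popcount=2 -> skip
r=25=11001 popcount=3 -> KEEP
r=26=11010 popcount=3 -> KEEP
r=27=11011 popcount=4 -> skip
r=28=11100 popcount=3 -> KEEP
r=29=11101 popcount=4 -> skip
r=30=11110 popcount=4 -> skip
r=31=11111 popcount=5 -> skip
r=32=100000 popcount=1 -> skip
r=33=100001 popcount=2 -> skip
r=34=100010 popcount=2 -> skip
r=35=100011 popcount=3 -> KEEP
r=36=100100 popcount=2 -> skip
r=37=100101 popcount=3 -> KEEP
r=38=100110 popcount=3 -> KEEP
r=39=100111 popcount=4 -> skip
r=40=101000 popcount=2 -> skip
r=41=101001 popcount=3 -> KEEP
r=42=101010 popcount=3 -> KEEP
r=43=101011 popcount=4 -> skip
r=44=101100 popcount=3 -> KEEP
r=45=101101 popcount=4 -> skip
r=46=101110 popcount=4 -> skip
r=47=101111 popcount=5 -> skip
r=48=110000 popcount=2 -> skip
Kept rows: 19 21 22 25 26 28 35 37 38 41 42 44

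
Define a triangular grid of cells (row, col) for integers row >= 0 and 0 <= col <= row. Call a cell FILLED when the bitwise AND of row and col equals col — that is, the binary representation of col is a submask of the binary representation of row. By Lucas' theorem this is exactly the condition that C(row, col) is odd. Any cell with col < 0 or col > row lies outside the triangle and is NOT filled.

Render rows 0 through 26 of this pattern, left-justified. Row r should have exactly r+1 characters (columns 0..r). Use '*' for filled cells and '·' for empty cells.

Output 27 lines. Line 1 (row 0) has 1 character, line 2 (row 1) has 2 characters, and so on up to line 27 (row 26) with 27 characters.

Answer: *
**
*·*
****
*···*
**··**
*·*·*·*
********
*·······*
**······**
*·*·····*·*
****····****
*···*···*···*
**··**··**··**
*·*·*·*·*·*·*·*
****************
*···············*
**··············**
*·*·············*·*
****············****
*···*···········*···*
**··**··········**··**
*·*·*·*·········*·*·*·*
********········********
*·······*·······*·······*
**······**······**······**
*·*·····*·*·····*·*·····*·*

Derivation:
r0=0: *
r1=1: **
r2=10: *·*
r3=11: ****
r4=100: *···*
r5=101: **··**
r6=110: *·*·*·*
r7=111: ********
r8=1000: *·······*
r9=1001: **······**
r10=1010: *·*·····*·*
r11=1011: ****····****
r12=1100: *···*···*···*
r13=1101: **··**··**··**
r14=1110: *·*·*·*·*·*·*·*
r15=1111: ****************
r16=10000: *···············*
r17=10001: **··············**
r18=10010: *·*·············*·*
r19=10011: ****············****
r20=10100: *···*···········*···*
r21=10101: **··**··········**··**
r22=10110: *·*·*·*·········*·*·*·*
r23=10111: ********········********
r24=11000: *·······*·······*·······*
r25=11001: **······**······**······**
r26=11010: *·*·····*·*·····*·*·····*·*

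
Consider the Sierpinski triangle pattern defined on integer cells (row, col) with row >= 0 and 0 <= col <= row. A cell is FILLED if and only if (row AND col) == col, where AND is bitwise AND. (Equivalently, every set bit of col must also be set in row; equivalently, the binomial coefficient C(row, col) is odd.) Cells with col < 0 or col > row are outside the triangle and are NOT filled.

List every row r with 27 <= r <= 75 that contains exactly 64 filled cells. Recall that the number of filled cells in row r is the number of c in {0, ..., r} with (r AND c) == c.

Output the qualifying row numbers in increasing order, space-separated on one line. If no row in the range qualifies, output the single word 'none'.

Row r has 2^popcount(r) filled cells, so we need popcount(r) = log2(64) = 6.
Scan r = 27..75 and keep those with exactly 6 one-bits:
r=27=11011 popcount=4 -> skip
r=28=11100 popcount=3 -> skip
r=29=11101 popcount=4 -> skip
r=30=11110 popcount=4 -> skip
r=31=11111 popcount=5 -> skip
r=32=100000 popcount=1 -> skip
r=33=100001 popcount=2 -> skip
r=34=100010 popcount=2 -> skip
r=35=100011 popcount=3 -> skip
r=36=100100 popcount=2 -> skip
r=37=100101 popcount=3 -> skip
r=38=100110 popcount=3 -> skip
r=39=100111 popcount=4 -> skip
r=40=101000 popcount=2 -> skip
r=41=101001 popcount=3 -> skip
r=42=101010 popcount=3 -> skip
r=43=101011 popcount=4 -> skip
r=44=101100 popcount=3 -> skip
r=45=101101 popcount=4 -> skip
r=46=101110 popcount=4 -> skip
r=47=101111 popcount=5 -> skip
r=48=110000 popcount=2 -> skip
r=49=110001 popcount=3 -> skip
r=50=110010 popcount=3 -> skip
r=51=110011 popcount=4 -> skip
r=52=110100 popcount=3 -> skip
r=53=110101 popcount=4 -> skip
r=54=110110 popcount=4 -> skip
r=55=110111 popcount=5 -> skip
r=56=111000 popcount=3 -> skip
r=57=111001 popcount=4 -> skip
r=58=111010 popcount=4 -> skip
r=59=111011 popcount=5 -> skip
r=60=111100 popcount=4 -> skip
r=61=111101 popcount=5 -> skip
r=62=111110 popcount=5 -> skip
r=63=111111 popcount=6 -> KEEP
r=64=1000000 popcount=1 -> skip
r=65=1000001 popcount=2 -> skip
r=66=1000010 popcount=2 -> skip
r=67=1000011 popcount=3 -> skip
r=68=1000100 popcount=2 -> skip
r=69=1000101 popcount=3 -> skip
r=70=1000110 popcount=3 -> skip
r=71=1000111 popcount=4 -> skip
r=72=1001000 popcount=2 -> skip
r=73=1001001 popcount=3 -> skip
r=74=1001010 popcount=3 -> skip
r=75=1001011 popcount=4 -> skip
Kept rows: 63

Answer: 63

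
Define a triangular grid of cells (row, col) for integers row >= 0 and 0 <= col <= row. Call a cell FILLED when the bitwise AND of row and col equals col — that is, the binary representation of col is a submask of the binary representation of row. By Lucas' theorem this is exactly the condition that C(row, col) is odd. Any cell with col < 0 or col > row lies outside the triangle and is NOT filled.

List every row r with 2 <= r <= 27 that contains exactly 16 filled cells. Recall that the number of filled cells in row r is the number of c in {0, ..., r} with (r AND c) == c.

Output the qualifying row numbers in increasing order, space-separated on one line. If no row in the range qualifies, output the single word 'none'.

Row r has 2^popcount(r) filled cells, so we need popcount(r) = log2(16) = 4.
Scan r = 2..27 and keep those with exactly 4 one-bits:
r=2=10 popcount=1 -> skip
r=3=11 popcount=2 -> skip
r=4=100 popcount=1 -> skip
r=5=101 popcount=2 -> skip
r=6=110 popcount=2 -> skip
r=7=111 popcount=3 -> skip
r=8=1000 popcount=1 -> skip
r=9=1001 popcount=2 -> skip
r=10=1010 popcount=2 -> skip
r=11=1011 popcount=3 -> skip
r=12=1100 popcount=2 -> skip
r=13=1101 popcount=3 -> skip
r=14=1110 popcount=3 -> skip
r=15=1111 popcount=4 -> KEEP
r=16=10000 popcount=1 -> skip
r=17=10001 popcount=2 -> skip
r=18=10010 popcount=2 -> skip
r=19=10011 popcount=3 -> skip
r=20=10100 popcount=2 -> skip
r=21=10101 popcount=3 -> skip
r=22=10110 popcount=3 -> skip
r=23=10111 popcount=4 -> KEEP
r=24=11000 popcount=2 -> skip
r=25=11001 popcount=3 -> skip
r=26=11010 popcount=3 -> skip
r=27=11011 popcount=4 -> KEEP
Kept rows: 15 23 27

Answer: 15 23 27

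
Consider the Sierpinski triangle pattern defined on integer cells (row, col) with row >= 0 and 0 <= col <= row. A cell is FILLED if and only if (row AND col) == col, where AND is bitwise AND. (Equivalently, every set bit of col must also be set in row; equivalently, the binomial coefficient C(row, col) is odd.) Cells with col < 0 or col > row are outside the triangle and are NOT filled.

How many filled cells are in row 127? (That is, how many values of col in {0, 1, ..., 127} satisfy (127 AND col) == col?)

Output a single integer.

127 in binary = 1111111
popcount(127) = number of 1-bits in 1111111 = 7
A col c satisfies (127 AND c) == c iff every set bit of c is also set in 127; each of the 7 set bits of 127 can independently be on or off in c.
count = 2^7 = 128

Answer: 128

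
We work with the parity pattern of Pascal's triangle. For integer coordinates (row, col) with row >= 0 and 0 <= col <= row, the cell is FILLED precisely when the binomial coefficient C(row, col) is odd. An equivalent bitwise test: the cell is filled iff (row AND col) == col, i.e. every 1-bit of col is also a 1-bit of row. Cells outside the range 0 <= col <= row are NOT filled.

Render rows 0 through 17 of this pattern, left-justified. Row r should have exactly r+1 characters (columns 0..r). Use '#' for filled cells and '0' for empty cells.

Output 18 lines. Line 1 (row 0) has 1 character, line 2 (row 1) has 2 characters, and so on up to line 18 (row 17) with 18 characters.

r0=0: #
r1=1: ##
r2=10: #0#
r3=11: ####
r4=100: #000#
r5=101: ##00##
r6=110: #0#0#0#
r7=111: ########
r8=1000: #0000000#
r9=1001: ##000000##
r10=1010: #0#00000#0#
r11=1011: ####0000####
r12=1100: #000#000#000#
r13=1101: ##00##00##00##
r14=1110: #0#0#0#0#0#0#0#
r15=1111: ################
r16=10000: #000000000000000#
r17=10001: ##00000000000000##

Answer: #
##
#0#
####
#000#
##00##
#0#0#0#
########
#0000000#
##000000##
#0#00000#0#
####0000####
#000#000#000#
##00##00##00##
#0#0#0#0#0#0#0#
################
#000000000000000#
##00000000000000##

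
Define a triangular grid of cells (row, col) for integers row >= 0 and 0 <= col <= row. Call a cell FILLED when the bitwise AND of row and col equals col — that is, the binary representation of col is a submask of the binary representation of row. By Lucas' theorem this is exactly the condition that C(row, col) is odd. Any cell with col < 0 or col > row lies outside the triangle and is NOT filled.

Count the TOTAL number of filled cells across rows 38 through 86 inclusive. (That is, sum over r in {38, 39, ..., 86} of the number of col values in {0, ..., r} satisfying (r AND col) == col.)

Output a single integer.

r38=100110 pc3: +8 =8
r39=100111 pc4: +16 =24
r40=101000 pc2: +4 =28
r41=101001 pc3: +8 =36
r42=101010 pc3: +8 =44
r43=101011 pc4: +16 =60
r44=101100 pc3: +8 =68
r45=101101 pc4: +16 =84
r46=101110 pc4: +16 =100
r47=101111 pc5: +32 =132
r48=110000 pc2: +4 =136
r49=110001 pc3: +8 =144
r50=110010 pc3: +8 =152
r51=110011 pc4: +16 =168
r52=110100 pc3: +8 =176
r53=110101 pc4: +16 =192
r54=110110 pc4: +16 =208
r55=110111 pc5: +32 =240
r56=111000 pc3: +8 =248
r57=111001 pc4: +16 =264
r58=111010 pc4: +16 =280
r59=111011 pc5: +32 =312
r60=111100 pc4: +16 =328
r61=111101 pc5: +32 =360
r62=111110 pc5: +32 =392
r63=111111 pc6: +64 =456
r64=1000000 pc1: +2 =458
r65=1000001 pc2: +4 =462
r66=1000010 pc2: +4 =466
r67=1000011 pc3: +8 =474
r68=1000100 pc2: +4 =478
r69=1000101 pc3: +8 =486
r70=1000110 pc3: +8 =494
r71=1000111 pc4: +16 =510
r72=1001000 pc2: +4 =514
r73=1001001 pc3: +8 =522
r74=1001010 pc3: +8 =530
r75=1001011 pc4: +16 =546
r76=1001100 pc3: +8 =554
r77=1001101 pc4: +16 =570
r78=1001110 pc4: +16 =586
r79=1001111 pc5: +32 =618
r80=1010000 pc2: +4 =622
r81=1010001 pc3: +8 =630
r82=1010010 pc3: +8 =638
r83=1010011 pc4: +16 =654
r84=1010100 pc3: +8 =662
r85=1010101 pc4: +16 =678
r86=1010110 pc4: +16 =694

Answer: 694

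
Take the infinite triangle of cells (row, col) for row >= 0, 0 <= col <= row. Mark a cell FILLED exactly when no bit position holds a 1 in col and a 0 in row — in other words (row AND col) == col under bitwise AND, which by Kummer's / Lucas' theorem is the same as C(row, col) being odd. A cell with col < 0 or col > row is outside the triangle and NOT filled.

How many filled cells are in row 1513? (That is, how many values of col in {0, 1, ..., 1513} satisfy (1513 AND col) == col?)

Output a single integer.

1513 in binary = 10111101001
popcount(1513) = number of 1-bits in 10111101001 = 7
A col c satisfies (1513 AND c) == c iff every set bit of c is also set in 1513; each of the 7 set bits of 1513 can independently be on or off in c.
count = 2^7 = 128

Answer: 128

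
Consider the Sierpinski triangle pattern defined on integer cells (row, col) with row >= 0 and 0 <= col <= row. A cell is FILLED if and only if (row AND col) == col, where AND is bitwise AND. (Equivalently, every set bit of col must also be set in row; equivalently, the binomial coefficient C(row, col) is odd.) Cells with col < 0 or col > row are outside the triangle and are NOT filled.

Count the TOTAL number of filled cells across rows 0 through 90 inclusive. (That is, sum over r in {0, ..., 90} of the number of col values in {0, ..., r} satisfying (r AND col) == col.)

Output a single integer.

Answer: 1039

Derivation:
r0=0 pc0: +1 =1
r1=1 pc1: +2 =3
r2=10 pc1: +2 =5
r3=11 pc2: +4 =9
r4=100 pc1: +2 =11
r5=101 pc2: +4 =15
r6=110 pc2: +4 =19
r7=111 pc3: +8 =27
r8=1000 pc1: +2 =29
r9=1001 pc2: +4 =33
r10=1010 pc2: +4 =37
r11=1011 pc3: +8 =45
r12=1100 pc2: +4 =49
r13=1101 pc3: +8 =57
r14=1110 pc3: +8 =65
r15=1111 pc4: +16 =81
r16=10000 pc1: +2 =83
r17=10001 pc2: +4 =87
r18=10010 pc2: +4 =91
r19=10011 pc3: +8 =99
r20=10100 pc2: +4 =103
r21=10101 pc3: +8 =111
r22=10110 pc3: +8 =119
r23=10111 pc4: +16 =135
r24=11000 pc2: +4 =139
r25=11001 pc3: +8 =147
r26=11010 pc3: +8 =155
r27=11011 pc4: +16 =171
r28=11100 pc3: +8 =179
r29=11101 pc4: +16 =195
r30=11110 pc4: +16 =211
r31=11111 pc5: +32 =243
r32=100000 pc1: +2 =245
r33=100001 pc2: +4 =249
r34=100010 pc2: +4 =253
r35=100011 pc3: +8 =261
r36=100100 pc2: +4 =265
r37=100101 pc3: +8 =273
r38=100110 pc3: +8 =281
r39=100111 pc4: +16 =297
r40=101000 pc2: +4 =301
r41=101001 pc3: +8 =309
r42=101010 pc3: +8 =317
r43=101011 pc4: +16 =333
r44=101100 pc3: +8 =341
r45=101101 pc4: +16 =357
r46=101110 pc4: +16 =373
r47=101111 pc5: +32 =405
r48=110000 pc2: +4 =409
r49=110001 pc3: +8 =417
r50=110010 pc3: +8 =425
r51=110011 pc4: +16 =441
r52=110100 pc3: +8 =449
r53=110101 pc4: +16 =465
r54=110110 pc4: +16 =481
r55=110111 pc5: +32 =513
r56=111000 pc3: +8 =521
r57=111001 pc4: +16 =537
r58=111010 pc4: +16 =553
r59=111011 pc5: +32 =585
r60=111100 pc4: +16 =601
r61=111101 pc5: +32 =633
r62=111110 pc5: +32 =665
r63=111111 pc6: +64 =729
r64=1000000 pc1: +2 =731
r65=1000001 pc2: +4 =735
r66=1000010 pc2: +4 =739
r67=1000011 pc3: +8 =747
r68=1000100 pc2: +4 =751
r69=1000101 pc3: +8 =759
r70=1000110 pc3: +8 =767
r71=1000111 pc4: +16 =783
r72=1001000 pc2: +4 =787
r73=1001001 pc3: +8 =795
r74=1001010 pc3: +8 =803
r75=1001011 pc4: +16 =819
r76=1001100 pc3: +8 =827
r77=1001101 pc4: +16 =843
r78=1001110 pc4: +16 =859
r79=1001111 pc5: +32 =891
r80=1010000 pc2: +4 =895
r81=1010001 pc3: +8 =903
r82=1010010 pc3: +8 =911
r83=1010011 pc4: +16 =927
r84=1010100 pc3: +8 =935
r85=1010101 pc4: +16 =951
r86=1010110 pc4: +16 =967
r87=1010111 pc5: +32 =999
r88=1011000 pc3: +8 =1007
r89=1011001 pc4: +16 =1023
r90=1011010 pc4: +16 =1039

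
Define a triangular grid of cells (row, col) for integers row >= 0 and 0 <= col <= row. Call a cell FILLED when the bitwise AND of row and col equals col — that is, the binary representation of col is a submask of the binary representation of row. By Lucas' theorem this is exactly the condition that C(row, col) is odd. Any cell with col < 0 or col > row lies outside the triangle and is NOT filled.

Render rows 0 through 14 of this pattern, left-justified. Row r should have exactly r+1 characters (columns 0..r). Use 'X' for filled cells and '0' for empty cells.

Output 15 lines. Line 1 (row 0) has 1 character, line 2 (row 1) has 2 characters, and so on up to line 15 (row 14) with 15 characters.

Answer: X
XX
X0X
XXXX
X000X
XX00XX
X0X0X0X
XXXXXXXX
X0000000X
XX000000XX
X0X00000X0X
XXXX0000XXXX
X000X000X000X
XX00XX00XX00XX
X0X0X0X0X0X0X0X

Derivation:
r0=0: X
r1=1: XX
r2=10: X0X
r3=11: XXXX
r4=100: X000X
r5=101: XX00XX
r6=110: X0X0X0X
r7=111: XXXXXXXX
r8=1000: X0000000X
r9=1001: XX000000XX
r10=1010: X0X00000X0X
r11=1011: XXXX0000XXXX
r12=1100: X000X000X000X
r13=1101: XX00XX00XX00XX
r14=1110: X0X0X0X0X0X0X0X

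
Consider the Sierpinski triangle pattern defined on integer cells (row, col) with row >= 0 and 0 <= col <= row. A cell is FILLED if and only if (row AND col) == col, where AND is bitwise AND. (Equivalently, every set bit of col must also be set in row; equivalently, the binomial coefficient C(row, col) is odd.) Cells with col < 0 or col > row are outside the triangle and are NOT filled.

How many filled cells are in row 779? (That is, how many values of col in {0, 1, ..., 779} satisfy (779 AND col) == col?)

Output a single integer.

779 in binary = 1100001011
popcount(779) = number of 1-bits in 1100001011 = 5
A col c satisfies (779 AND c) == c iff every set bit of c is also set in 779; each of the 5 set bits of 779 can independently be on or off in c.
count = 2^5 = 32

Answer: 32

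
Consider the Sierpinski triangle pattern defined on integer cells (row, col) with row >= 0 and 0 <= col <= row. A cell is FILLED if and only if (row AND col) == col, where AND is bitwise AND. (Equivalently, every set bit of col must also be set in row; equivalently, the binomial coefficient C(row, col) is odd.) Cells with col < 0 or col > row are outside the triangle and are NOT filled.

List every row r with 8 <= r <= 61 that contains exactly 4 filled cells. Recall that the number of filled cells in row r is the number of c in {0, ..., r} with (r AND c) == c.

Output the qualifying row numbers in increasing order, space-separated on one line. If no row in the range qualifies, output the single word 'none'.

Answer: 9 10 12 17 18 20 24 33 34 36 40 48

Derivation:
Row r has 2^popcount(r) filled cells, so we need popcount(r) = log2(4) = 2.
Scan r = 8..61 and keep those with exactly 2 one-bits:
r=8=1000 popcount=1 -> skip
r=9=1001 popcount=2 -> KEEP
r=10=1010 popcount=2 -> KEEP
r=11=1011 popcount=3 -> skip
r=12=1100 popcount=2 -> KEEP
r=13=1101 popcount=3 -> skip
r=14=1110 popcount=3 -> skip
r=15=1111 popcount=4 -> skip
r=16=10000 popcount=1 -> skip
r=17=10001 popcount=2 -> KEEP
r=18=10010 popcount=2 -> KEEP
r=19=10011 popcount=3 -> skip
r=20=10100 popcount=2 -> KEEP
r=21=10101 popcount=3 -> skip
r=22=10110 popcount=3 -> skip
r=23=10111 popcount=4 -> skip
r=24=11000 popcount=2 -> KEEP
r=25=11001 popcount=3 -> skip
r=26=11010 popcount=3 -> skip
r=27=11011 popcount=4 -> skip
r=28=11100 popcount=3 -> skip
r=29=11101 popcount=4 -> skip
r=30=11110 popcount=4 -> skip
r=31=11111 popcount=5 -> skip
r=32=100000 popcount=1 -> skip
r=33=100001 popcount=2 -> KEEP
r=34=100010 popcount=2 -> KEEP
r=35=100011 popcount=3 -> skip
r=36=100100 popcount=2 -> KEEP
r=37=100101 popcount=3 -> skip
r=38=100110 popcount=3 -> skip
r=39=100111 popcount=4 -> skip
r=40=101000 popcount=2 -> KEEP
r=41=101001 popcount=3 -> skip
r=42=101010 popcount=3 -> skip
r=43=101011 popcount=4 -> skip
r=44=101100 popcount=3 -> skip
r=45=101101 popcount=4 -> skip
r=46=101110 popcount=4 -> skip
r=47=101111 popcount=5 -> skip
r=48=110000 popcount=2 -> KEEP
r=49=110001 popcount=3 -> skip
r=50=110010 popcount=3 -> skip
r=51=110011 popcount=4 -> skip
r=52=110100 popcount=3 -> skip
r=53=110101 popcount=4 -> skip
r=54=110110 popcount=4 -> skip
r=55=110111 popcount=5 -> skip
r=56=111000 popcount=3 -> skip
r=57=111001 popcount=4 -> skip
r=58=111010 popcount=4 -> skip
r=59=111011 popcount=5 -> skip
r=60=111100 popcount=4 -> skip
r=61=111101 popcount=5 -> skip
Kept rows: 9 10 12 17 18 20 24 33 34 36 40 48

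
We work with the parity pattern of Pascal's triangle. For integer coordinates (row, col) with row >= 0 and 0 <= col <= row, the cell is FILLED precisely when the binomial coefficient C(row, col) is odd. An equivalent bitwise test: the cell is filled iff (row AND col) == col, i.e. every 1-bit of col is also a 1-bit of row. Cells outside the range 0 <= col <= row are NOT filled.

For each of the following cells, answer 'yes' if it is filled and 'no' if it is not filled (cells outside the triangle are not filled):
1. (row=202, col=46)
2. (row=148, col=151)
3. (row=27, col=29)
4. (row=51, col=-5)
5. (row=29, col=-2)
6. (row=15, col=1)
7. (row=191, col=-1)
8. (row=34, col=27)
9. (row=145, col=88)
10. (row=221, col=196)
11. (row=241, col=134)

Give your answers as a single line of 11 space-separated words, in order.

(202,46): row=0b11001010, col=0b101110, row AND col = 0b1010 = 10; 10 != 46 -> empty
(148,151): col outside [0, 148] -> not filled
(27,29): col outside [0, 27] -> not filled
(51,-5): col outside [0, 51] -> not filled
(29,-2): col outside [0, 29] -> not filled
(15,1): row=0b1111, col=0b1, row AND col = 0b1 = 1; 1 == 1 -> filled
(191,-1): col outside [0, 191] -> not filled
(34,27): row=0b100010, col=0b11011, row AND col = 0b10 = 2; 2 != 27 -> empty
(145,88): row=0b10010001, col=0b1011000, row AND col = 0b10000 = 16; 16 != 88 -> empty
(221,196): row=0b11011101, col=0b11000100, row AND col = 0b11000100 = 196; 196 == 196 -> filled
(241,134): row=0b11110001, col=0b10000110, row AND col = 0b10000000 = 128; 128 != 134 -> empty

Answer: no no no no no yes no no no yes no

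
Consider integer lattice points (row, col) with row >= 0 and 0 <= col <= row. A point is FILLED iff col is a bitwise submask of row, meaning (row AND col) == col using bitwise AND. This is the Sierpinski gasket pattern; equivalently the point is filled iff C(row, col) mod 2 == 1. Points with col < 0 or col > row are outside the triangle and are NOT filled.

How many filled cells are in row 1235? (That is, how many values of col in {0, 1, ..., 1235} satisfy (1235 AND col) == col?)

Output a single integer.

Answer: 64

Derivation:
1235 in binary = 10011010011
popcount(1235) = number of 1-bits in 10011010011 = 6
A col c satisfies (1235 AND c) == c iff every set bit of c is also set in 1235; each of the 6 set bits of 1235 can independently be on or off in c.
count = 2^6 = 64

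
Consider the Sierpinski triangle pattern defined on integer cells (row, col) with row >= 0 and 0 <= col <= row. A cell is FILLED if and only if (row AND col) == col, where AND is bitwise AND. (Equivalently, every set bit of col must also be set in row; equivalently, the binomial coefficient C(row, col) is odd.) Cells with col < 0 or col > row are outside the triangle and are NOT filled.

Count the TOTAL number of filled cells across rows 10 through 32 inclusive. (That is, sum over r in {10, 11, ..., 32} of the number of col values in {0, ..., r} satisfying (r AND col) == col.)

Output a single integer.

r10=1010 pc2: +4 =4
r11=1011 pc3: +8 =12
r12=1100 pc2: +4 =16
r13=1101 pc3: +8 =24
r14=1110 pc3: +8 =32
r15=1111 pc4: +16 =48
r16=10000 pc1: +2 =50
r17=10001 pc2: +4 =54
r18=10010 pc2: +4 =58
r19=10011 pc3: +8 =66
r20=10100 pc2: +4 =70
r21=10101 pc3: +8 =78
r22=10110 pc3: +8 =86
r23=10111 pc4: +16 =102
r24=11000 pc2: +4 =106
r25=11001 pc3: +8 =114
r26=11010 pc3: +8 =122
r27=11011 pc4: +16 =138
r28=11100 pc3: +8 =146
r29=11101 pc4: +16 =162
r30=11110 pc4: +16 =178
r31=11111 pc5: +32 =210
r32=100000 pc1: +2 =212

Answer: 212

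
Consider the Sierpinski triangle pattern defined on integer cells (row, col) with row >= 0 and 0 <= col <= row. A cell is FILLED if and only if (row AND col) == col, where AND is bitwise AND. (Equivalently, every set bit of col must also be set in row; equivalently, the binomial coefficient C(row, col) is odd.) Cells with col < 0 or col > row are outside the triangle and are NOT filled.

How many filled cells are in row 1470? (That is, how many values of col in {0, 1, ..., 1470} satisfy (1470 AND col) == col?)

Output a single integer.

Answer: 256

Derivation:
1470 in binary = 10110111110
popcount(1470) = number of 1-bits in 10110111110 = 8
A col c satisfies (1470 AND c) == c iff every set bit of c is also set in 1470; each of the 8 set bits of 1470 can independently be on or off in c.
count = 2^8 = 256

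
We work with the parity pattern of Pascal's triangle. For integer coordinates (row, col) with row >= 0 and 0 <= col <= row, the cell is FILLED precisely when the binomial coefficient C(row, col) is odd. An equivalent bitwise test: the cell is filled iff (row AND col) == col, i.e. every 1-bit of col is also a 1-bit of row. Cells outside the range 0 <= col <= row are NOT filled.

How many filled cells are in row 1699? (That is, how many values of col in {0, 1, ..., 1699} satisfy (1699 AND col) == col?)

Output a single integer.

1699 in binary = 11010100011
popcount(1699) = number of 1-bits in 11010100011 = 6
A col c satisfies (1699 AND c) == c iff every set bit of c is also set in 1699; each of the 6 set bits of 1699 can independently be on or off in c.
count = 2^6 = 64

Answer: 64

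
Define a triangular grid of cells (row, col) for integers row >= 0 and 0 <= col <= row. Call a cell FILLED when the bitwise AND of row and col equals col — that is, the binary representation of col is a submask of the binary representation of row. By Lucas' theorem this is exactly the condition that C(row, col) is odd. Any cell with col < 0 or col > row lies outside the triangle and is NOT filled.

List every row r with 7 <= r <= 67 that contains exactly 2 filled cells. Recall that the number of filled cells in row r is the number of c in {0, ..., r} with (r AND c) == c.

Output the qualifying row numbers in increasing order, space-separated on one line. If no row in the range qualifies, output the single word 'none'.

Row r has 2^popcount(r) filled cells, so we need popcount(r) = log2(2) = 1.
Scan r = 7..67 and keep those with exactly 1 one-bits:
r=7=111 popcount=3 -> skip
r=8=1000 popcount=1 -> KEEP
r=9=1001 popcount=2 -> skip
r=10=1010 popcount=2 -> skip
r=11=1011 popcount=3 -> skip
r=12=1100 popcount=2 -> skip
r=13=1101 popcount=3 -> skip
r=14=1110 popcount=3 -> skip
r=15=1111 popcount=4 -> skip
r=16=10000 popcount=1 -> KEEP
r=17=10001 popcount=2 -> skip
r=18=10010 popcount=2 -> skip
r=19=10011 popcount=3 -> skip
r=20=10100 popcount=2 -> skip
r=21=10101 popcount=3 -> skip
r=22=10110 popcount=3 -> skip
r=23=10111 popcount=4 -> skip
r=24=11000 popcount=2 -> skip
r=25=11001 popcount=3 -> skip
r=26=11010 popcount=3 -> skip
r=27=11011 popcount=4 -> skip
r=28=11100 popcount=3 -> skip
r=29=11101 popcount=4 -> skip
r=30=11110 popcount=4 -> skip
r=31=11111 popcount=5 -> skip
r=32=100000 popcount=1 -> KEEP
r=33=100001 popcount=2 -> skip
r=34=100010 popcount=2 -> skip
r=35=100011 popcount=3 -> skip
r=36=100100 popcount=2 -> skip
r=37=100101 popcount=3 -> skip
r=38=100110 popcount=3 -> skip
r=39=100111 popcount=4 -> skip
r=40=101000 popcount=2 -> skip
r=41=101001 popcount=3 -> skip
r=42=101010 popcount=3 -> skip
r=43=101011 popcount=4 -> skip
r=44=101100 popcount=3 -> skip
r=45=101101 popcount=4 -> skip
r=46=101110 popcount=4 -> skip
r=47=101111 popcount=5 -> skip
r=48=110000 popcount=2 -> skip
r=49=110001 popcount=3 -> skip
r=50=110010 popcount=3 -> skip
r=51=110011 popcount=4 -> skip
r=52=110100 popcount=3 -> skip
r=53=110101 popcount=4 -> skip
r=54=110110 popcount=4 -> skip
r=55=110111 popcount=5 -> skip
r=56=111000 popcount=3 -> skip
r=57=111001 popcount=4 -> skip
r=58=111010 popcount=4 -> skip
r=59=111011 popcount=5 -> skip
r=60=111100 popcount=4 -> skip
r=61=111101 popcount=5 -> skip
r=62=111110 popcount=5 -> skip
r=63=111111 popcount=6 -> skip
r=64=1000000 popcount=1 -> KEEP
r=65=1000001 popcount=2 -> skip
r=66=1000010 popcount=2 -> skip
r=67=1000011 popcount=3 -> skip
Kept rows: 8 16 32 64

Answer: 8 16 32 64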